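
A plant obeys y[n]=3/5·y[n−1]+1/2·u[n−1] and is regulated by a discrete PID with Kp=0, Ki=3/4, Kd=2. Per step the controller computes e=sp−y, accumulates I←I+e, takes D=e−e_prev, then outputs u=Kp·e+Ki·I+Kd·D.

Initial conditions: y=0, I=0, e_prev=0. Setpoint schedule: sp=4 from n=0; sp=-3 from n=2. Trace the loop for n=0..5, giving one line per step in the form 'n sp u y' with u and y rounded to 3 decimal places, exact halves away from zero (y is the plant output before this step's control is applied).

(exact arithmetic carried between steps; '≈' marks a value shown rounded to 6 d.p. or computed from one; I and e_prev carry over from the previous line; the table rounds u and y to 3 d.p., halves away from zero)
n=0: y=0, sp=4, e=sp−y=4; I=4, D=e−e_prev=4; u=0·4+3/4·4+2·4=11; next y=3/5·0+1/2·11=5.5
n=1: y=5.5, sp=4, e=sp−y=-1.5; I=2.5, D=e−e_prev=-5.5; u=0·(-1.5)+3/4·2.5+2·(-5.5)=-9.125; next y=3/5·5.5+1/2·(-9.125)=-1.2625
n=2: y=-1.2625, sp=-3, e=sp−y=-1.7375; I=0.7625, D=e−e_prev=-0.2375; u=0·(-1.7375)+3/4·0.7625+2·(-0.2375)=0.096875; next y=3/5·(-1.2625)+1/2·0.096875≈-0.709063
n=3: y≈-0.709063, sp=-3, e=sp−y≈-2.290938; I≈-1.528438, D=e−e_prev≈-0.553438; u=0·(-2.290938)+3/4·(-1.528438)+2·(-0.553438)≈-2.253203; next y=3/5·(-0.709063)+1/2·(-2.253203)≈-1.552039
n=4: y≈-1.552039, sp=-3, e=sp−y≈-1.447961; I≈-2.976398, D=e−e_prev≈0.842977; u=0·(-1.447961)+3/4·(-2.976398)+2·0.842977≈-0.546346; next y=3/5·(-1.552039)+1/2·(-0.546346)≈-1.204396
n=5: y≈-1.204396, sp=-3, e=sp−y≈-1.795604; I≈-4.772002, D=e−e_prev≈-0.347643; u=0·(-1.795604)+3/4·(-4.772002)+2·(-0.347643)≈-4.274287; next y=3/5·(-1.204396)+1/2·(-4.274287)≈-2.859781

0 4 11.000 0.000
1 4 -9.125 5.500
2 -3 0.097 -1.263
3 -3 -2.253 -0.709
4 -3 -0.546 -1.552
5 -3 -4.274 -1.204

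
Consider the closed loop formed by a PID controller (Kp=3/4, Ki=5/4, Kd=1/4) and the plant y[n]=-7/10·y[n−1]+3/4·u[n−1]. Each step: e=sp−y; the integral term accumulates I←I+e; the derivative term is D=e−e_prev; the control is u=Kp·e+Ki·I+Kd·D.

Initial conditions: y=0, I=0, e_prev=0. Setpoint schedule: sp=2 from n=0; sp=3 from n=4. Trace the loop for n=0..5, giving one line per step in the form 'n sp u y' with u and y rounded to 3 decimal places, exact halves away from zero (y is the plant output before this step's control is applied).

0 2 4.500 0.000
1 2 -1.094 3.375
2 2 12.786 -3.183
3 2 -16.126 11.818
4 3 50.017 -20.367
5 3 -91.377 51.770

(exact arithmetic carried between steps; '≈' marks a value shown rounded to 6 d.p. or computed from one; I and e_prev carry over from the previous line; the table rounds u and y to 3 d.p., halves away from zero)
n=0: y=0, sp=2, e=sp−y=2; I=2, D=e−e_prev=2; u=3/4·2+5/4·2+1/4·2=4.5; next y=-7/10·0+3/4·4.5=3.375
n=1: y=3.375, sp=2, e=sp−y=-1.375; I=0.625, D=e−e_prev=-3.375; u=3/4·(-1.375)+5/4·0.625+1/4·(-3.375)=-1.09375; next y=-7/10·3.375+3/4·(-1.09375)≈-3.182813
n=2: y≈-3.182813, sp=2, e=sp−y≈5.182813; I≈5.807813, D=e−e_prev≈6.557813; u=3/4·5.182813+5/4·5.807813+1/4·6.557813≈12.786328; next y=-7/10·(-3.182813)+3/4·12.786328≈11.817715
n=3: y≈11.817715, sp=2, e=sp−y≈-9.817715; I≈-4.009902, D=e−e_prev≈-15.000527; u=3/4·(-9.817715)+5/4·(-4.009902)+1/4·(-15.000527)≈-16.125796; next y=-7/10·11.817715+3/4·(-16.125796)≈-20.366747
n=4: y≈-20.366747, sp=3, e=sp−y≈23.366747; I≈19.356845, D=e−e_prev≈33.184462; u=3/4·23.366747+5/4·19.356845+1/4·33.184462≈50.017232; next y=-7/10·(-20.366747)+3/4·50.017232≈51.769647
n=5: y≈51.769647, sp=3, e=sp−y≈-48.769647; I≈-29.412802, D=e−e_prev≈-72.136395; u=3/4·(-48.769647)+5/4·(-29.412802)+1/4·(-72.136395)≈-91.377337; next y=-7/10·51.769647+3/4·(-91.377337)≈-104.771756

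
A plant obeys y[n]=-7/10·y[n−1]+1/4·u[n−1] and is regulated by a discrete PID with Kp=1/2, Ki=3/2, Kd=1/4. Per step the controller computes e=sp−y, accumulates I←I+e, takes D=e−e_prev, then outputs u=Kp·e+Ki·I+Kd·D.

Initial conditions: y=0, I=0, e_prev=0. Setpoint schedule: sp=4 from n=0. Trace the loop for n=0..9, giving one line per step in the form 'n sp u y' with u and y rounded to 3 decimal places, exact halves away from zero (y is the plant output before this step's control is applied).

0 4 9.000 0.000
1 4 8.938 2.250
2 4 15.704 0.659
3 4 14.006 3.464
4 4 20.884 1.076
5 4 17.042 4.467
6 4 24.690 1.133
7 4 18.604 5.379
8 4 27.707 0.885
9 4 19.057 6.307

(exact arithmetic carried between steps; '≈' marks a value shown rounded to 6 d.p. or computed from one; I and e_prev carry over from the previous line; the table rounds u and y to 3 d.p., halves away from zero)
n=0: y=0, sp=4, e=sp−y=4; I=4, D=e−e_prev=4; u=1/2·4+3/2·4+1/4·4=9; next y=-7/10·0+1/4·9=2.25
n=1: y=2.25, sp=4, e=sp−y=1.75; I=5.75, D=e−e_prev=-2.25; u=1/2·1.75+3/2·5.75+1/4·(-2.25)=8.9375; next y=-7/10·2.25+1/4·8.9375=0.659375
n=2: y=0.659375, sp=4, e=sp−y=3.340625; I=9.090625, D=e−e_prev=1.590625; u=1/2·3.340625+3/2·9.090625+1/4·1.590625≈15.703906; next y=-7/10·0.659375+1/4·15.703906≈3.464414
n=3: y≈3.464414, sp=4, e=sp−y≈0.535586; I≈9.626211, D=e−e_prev≈-2.805039; u=1/2·0.535586+3/2·9.626211+1/4·(-2.805039)≈14.005850; next y=-7/10·3.464414+1/4·14.005850≈1.076373
n=4: y≈1.076373, sp=4, e=sp−y≈2.923627; I≈12.549838, D=e−e_prev≈2.388042; u=1/2·2.923627+3/2·12.549838+1/4·2.388042≈20.883582; next y=-7/10·1.076373+1/4·20.883582≈4.467435
n=5: y≈4.467435, sp=4, e=sp−y≈-0.467435; I≈12.082404, D=e−e_prev≈-3.391062; u=1/2·(-0.467435)+3/2·12.082404+1/4·(-3.391062)≈17.042123; next y=-7/10·4.467435+1/4·17.042123≈1.133326
n=6: y≈1.133326, sp=4, e=sp−y≈2.866674; I≈14.949077, D=e−e_prev≈3.334108; u=1/2·2.866674+3/2·14.949077+1/4·3.334108≈24.690480; next y=-7/10·1.133326+1/4·24.690480≈5.379291
n=7: y≈5.379291, sp=4, e=sp−y≈-1.379291; I≈13.569786, D=e−e_prev≈-4.245965; u=1/2·(-1.379291)+3/2·13.569786+1/4·(-4.245965)≈18.603542; next y=-7/10·5.379291+1/4·18.603542≈0.885381
n=8: y≈0.885381, sp=4, e=sp−y≈3.114619; I≈16.684404, D=e−e_prev≈4.493910; u=1/2·3.114619+3/2·16.684404+1/4·4.493910≈27.707393; next y=-7/10·0.885381+1/4·27.707393≈6.307081
n=9: y≈6.307081, sp=4, e=sp−y≈-2.307081; I≈14.377323, D=e−e_prev≈-5.421700; u=1/2·(-2.307081)+3/2·14.377323+1/4·(-5.421700)≈19.057019; next y=-7/10·6.307081+1/4·19.057019≈0.349298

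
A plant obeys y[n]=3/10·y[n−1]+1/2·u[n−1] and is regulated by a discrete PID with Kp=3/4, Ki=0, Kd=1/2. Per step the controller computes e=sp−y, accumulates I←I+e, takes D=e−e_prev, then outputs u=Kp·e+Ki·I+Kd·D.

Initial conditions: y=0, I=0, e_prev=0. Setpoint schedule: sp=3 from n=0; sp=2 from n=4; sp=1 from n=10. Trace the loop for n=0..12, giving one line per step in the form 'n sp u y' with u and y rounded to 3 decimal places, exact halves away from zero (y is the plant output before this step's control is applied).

(exact arithmetic carried between steps; '≈' marks a value shown rounded to 6 d.p. or computed from one; I and e_prev carry over from the previous line; the table rounds u and y to 3 d.p., halves away from zero)
n=0: y=0, sp=3, e=sp−y=3; I=3, D=e−e_prev=3; u=3/4·3+0·3+1/2·3=3.75; next y=3/10·0+1/2·3.75=1.875
n=1: y=1.875, sp=3, e=sp−y=1.125; I=4.125, D=e−e_prev=-1.875; u=3/4·1.125+0·4.125+1/2·(-1.875)=-0.09375; next y=3/10·1.875+1/2·(-0.09375)=0.515625
n=2: y=0.515625, sp=3, e=sp−y=2.484375; I=6.609375, D=e−e_prev=1.359375; u=3/4·2.484375+0·6.609375+1/2·1.359375≈2.542969; next y=3/10·0.515625+1/2·2.542969≈1.426172
n=3: y≈1.426172, sp=3, e=sp−y≈1.573828; I≈8.183203, D=e−e_prev≈-0.910547; u=3/4·1.573828+0·8.183203+1/2·(-0.910547)≈0.725098; next y=3/10·1.426172+1/2·0.725098≈0.790400
n=4: y≈0.790400, sp=2, e=sp−y≈1.209600; I≈9.392803, D=e−e_prev≈-0.364229; u=3/4·1.209600+0·9.392803+1/2·(-0.364229)≈0.725085; next y=3/10·0.790400+1/2·0.725085≈0.599663
n=5: y≈0.599663, sp=2, e=sp−y≈1.400337; I≈10.793140, D=e−e_prev≈0.190738; u=3/4·1.400337+0·10.793140+1/2·0.190738≈1.145622; next y=3/10·0.599663+1/2·1.145622≈0.752710
n=6: y≈0.752710, sp=2, e=sp−y≈1.247290; I≈12.040430, D=e−e_prev≈-0.153047; u=3/4·1.247290+0·12.040430+1/2·(-0.153047)≈0.858944; next y=3/10·0.752710+1/2·0.858944≈0.655285
n=7: y≈0.655285, sp=2, e=sp−y≈1.344715; I≈13.385145, D=e−e_prev≈0.097425; u=3/4·1.344715+0·13.385145+1/2·0.097425≈1.057249; next y=3/10·0.655285+1/2·1.057249≈0.725210
n=8: y≈0.725210, sp=2, e=sp−y≈1.274790; I≈14.659935, D=e−e_prev≈-0.069925; u=3/4·1.274790+0·14.659935+1/2·(-0.069925)≈0.921130; next y=3/10·0.725210+1/2·0.921130≈0.678128
n=9: y≈0.678128, sp=2, e=sp−y≈1.321872; I≈15.981807, D=e−e_prev≈0.047082; u=3/4·1.321872+0·15.981807+1/2·0.047082≈1.014945; next y=3/10·0.678128+1/2·1.014945≈0.710911
n=10: y≈0.710911, sp=1, e=sp−y≈0.289089; I≈16.270896, D=e−e_prev≈-1.032783; u=3/4·0.289089+0·16.270896+1/2·(-1.032783)≈-0.299574; next y=3/10·0.710911+1/2·(-0.299574)≈0.063486
n=11: y≈0.063486, sp=1, e=sp−y≈0.936514; I≈17.207410, D=e−e_prev≈0.647425; u=3/4·0.936514+0·17.207410+1/2·0.647425≈1.026098; next y=3/10·0.063486+1/2·1.026098≈0.532095
n=12: y≈0.532095, sp=1, e=sp−y≈0.467905; I≈17.675316, D=e−e_prev≈-0.468609; u=3/4·0.467905+0·17.675316+1/2·(-0.468609)≈0.116625; next y=3/10·0.532095+1/2·0.116625≈0.217941

0 3 3.750 0.000
1 3 -0.094 1.875
2 3 2.543 0.516
3 3 0.725 1.426
4 2 0.725 0.790
5 2 1.146 0.600
6 2 0.859 0.753
7 2 1.057 0.655
8 2 0.921 0.725
9 2 1.015 0.678
10 1 -0.300 0.711
11 1 1.026 0.063
12 1 0.117 0.532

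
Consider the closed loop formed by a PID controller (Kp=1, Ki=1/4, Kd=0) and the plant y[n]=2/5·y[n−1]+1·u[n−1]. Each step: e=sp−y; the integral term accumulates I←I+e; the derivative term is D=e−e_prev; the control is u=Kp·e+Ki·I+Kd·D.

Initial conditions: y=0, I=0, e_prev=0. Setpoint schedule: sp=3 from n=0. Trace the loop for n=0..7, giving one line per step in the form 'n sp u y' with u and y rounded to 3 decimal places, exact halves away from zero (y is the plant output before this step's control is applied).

0 3 3.750 0.000
1 3 -0.188 3.750
2 3 2.672 1.313
3 3 0.738 3.197
4 3 2.164 2.017
5 3 1.218 2.971
6 3 1.931 2.406
7 3 1.470 2.893

(exact arithmetic carried between steps; '≈' marks a value shown rounded to 6 d.p. or computed from one; I and e_prev carry over from the previous line; the table rounds u and y to 3 d.p., halves away from zero)
n=0: y=0, sp=3, e=sp−y=3; I=3, D=e−e_prev=3; u=1·3+1/4·3+0·3=3.75; next y=2/5·0+1·3.75=3.75
n=1: y=3.75, sp=3, e=sp−y=-0.75; I=2.25, D=e−e_prev=-3.75; u=1·(-0.75)+1/4·2.25+0·(-3.75)=-0.1875; next y=2/5·3.75+1·(-0.1875)=1.3125
n=2: y=1.3125, sp=3, e=sp−y=1.6875; I=3.9375, D=e−e_prev=2.4375; u=1·1.6875+1/4·3.9375+0·2.4375=2.671875; next y=2/5·1.3125+1·2.671875=3.196875
n=3: y=3.196875, sp=3, e=sp−y=-0.196875; I=3.740625, D=e−e_prev=-1.884375; u=1·(-0.196875)+1/4·3.740625+0·(-1.884375)≈0.738281; next y=2/5·3.196875+1·0.738281≈2.017031
n=4: y≈2.017031, sp=3, e=sp−y≈0.982969; I≈4.723594, D=e−e_prev≈1.179844; u=1·0.982969+1/4·4.723594+0·1.179844≈2.163867; next y=2/5·2.017031+1·2.163867≈2.970680
n=5: y≈2.970680, sp=3, e=sp−y≈0.029320; I≈4.752914, D=e−e_prev≈-0.953648; u=1·0.029320+1/4·4.752914+0·(-0.953648)≈1.217549; next y=2/5·2.970680+1·1.217549≈2.405821
n=6: y≈2.405821, sp=3, e=sp−y≈0.594179; I≈5.347093, D=e−e_prev≈0.564859; u=1·0.594179+1/4·5.347093+0·0.564859≈1.930953; next y=2/5·2.405821+1·1.930953≈2.893281
n=7: y≈2.893281, sp=3, e=sp−y≈0.106719; I≈5.453812, D=e−e_prev≈-0.487460; u=1·0.106719+1/4·5.453812+0·(-0.487460)≈1.470172; next y=2/5·2.893281+1·1.470172≈2.627485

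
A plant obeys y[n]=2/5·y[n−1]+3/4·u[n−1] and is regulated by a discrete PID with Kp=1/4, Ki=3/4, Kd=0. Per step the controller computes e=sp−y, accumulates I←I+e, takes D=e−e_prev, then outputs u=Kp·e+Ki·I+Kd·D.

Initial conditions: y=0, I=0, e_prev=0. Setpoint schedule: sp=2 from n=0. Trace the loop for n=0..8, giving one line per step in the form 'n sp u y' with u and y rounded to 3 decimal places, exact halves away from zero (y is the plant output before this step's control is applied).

(exact arithmetic carried between steps; '≈' marks a value shown rounded to 6 d.p. or computed from one; I and e_prev carry over from the previous line; the table rounds u and y to 3 d.p., halves away from zero)
n=0: y=0, sp=2, e=sp−y=2; I=2, D=e−e_prev=2; u=1/4·2+3/4·2+0·2=2; next y=2/5·0+3/4·2=1.5
n=1: y=1.5, sp=2, e=sp−y=0.5; I=2.5, D=e−e_prev=-1.5; u=1/4·0.5+3/4·2.5+0·(-1.5)=2; next y=2/5·1.5+3/4·2=2.1
n=2: y=2.1, sp=2, e=sp−y=-0.1; I=2.4, D=e−e_prev=-0.6; u=1/4·(-0.1)+3/4·2.4+0·(-0.6)=1.775; next y=2/5·2.1+3/4·1.775=2.17125
n=3: y=2.17125, sp=2, e=sp−y=-0.17125; I=2.22875, D=e−e_prev=-0.07125; u=1/4·(-0.17125)+3/4·2.22875+0·(-0.07125)=1.62875; next y=2/5·2.17125+3/4·1.62875≈2.090063
n=4: y≈2.090063, sp=2, e=sp−y≈-0.090063; I≈2.138688, D=e−e_prev≈0.081188; u=1/4·(-0.090063)+3/4·2.138688+0·0.081188≈1.5815; next y=2/5·2.090063+3/4·1.5815≈2.02215
n=5: y=2.02215, sp=2, e=sp−y=-0.02215; I≈2.116538, D=e−e_prev≈0.067913; u=1/4·(-0.02215)+3/4·2.116538+0·0.067913≈1.581866; next y=2/5·2.02215+3/4·1.581866≈1.995259
n=6: y≈1.995259, sp=2, e=sp−y≈0.004741; I≈2.121278, D=e−e_prev≈0.026891; u=1/4·0.004741+3/4·2.121278+0·0.026891≈1.592144; next y=2/5·1.995259+3/4·1.592144≈1.992212
n=7: y≈1.992212, sp=2, e=sp−y≈0.007788; I≈2.129067, D=e−e_prev≈0.003048; u=1/4·0.007788+3/4·2.129067+0·0.003048≈1.598747; next y=2/5·1.992212+3/4·1.598747≈1.995945
n=8: y≈1.995945, sp=2, e=sp−y≈0.004055; I≈2.133122, D=e−e_prev≈-0.003733; u=1/4·0.004055+3/4·2.133122+0·(-0.003733)≈1.600855; next y=2/5·1.995945+3/4·1.600855≈1.999019

0 2 2.000 0.000
1 2 2.000 1.500
2 2 1.775 2.100
3 2 1.629 2.171
4 2 1.582 2.090
5 2 1.582 2.022
6 2 1.592 1.995
7 2 1.599 1.992
8 2 1.601 1.996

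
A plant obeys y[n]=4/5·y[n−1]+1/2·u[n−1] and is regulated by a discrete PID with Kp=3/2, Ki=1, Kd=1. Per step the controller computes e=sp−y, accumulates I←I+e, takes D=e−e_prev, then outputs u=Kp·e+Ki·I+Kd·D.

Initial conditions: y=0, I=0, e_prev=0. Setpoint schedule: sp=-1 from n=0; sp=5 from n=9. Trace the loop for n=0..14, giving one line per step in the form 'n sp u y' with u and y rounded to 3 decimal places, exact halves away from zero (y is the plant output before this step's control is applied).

(exact arithmetic carried between steps; '≈' marks a value shown rounded to 6 d.p. or computed from one; I and e_prev carry over from the previous line; the table rounds u and y to 3 d.p., halves away from zero)
n=0: y=0, sp=-1, e=sp−y=-1; I=-1, D=e−e_prev=-1; u=3/2·(-1)+1·(-1)+1·(-1)=-3.5; next y=4/5·0+1/2·(-3.5)=-1.75
n=1: y=-1.75, sp=-1, e=sp−y=0.75; I=-0.25, D=e−e_prev=1.75; u=3/2·0.75+1·(-0.25)+1·1.75=2.625; next y=4/5·(-1.75)+1/2·2.625=-0.0875
n=2: y=-0.0875, sp=-1, e=sp−y=-0.9125; I=-1.1625, D=e−e_prev=-1.6625; u=3/2·(-0.9125)+1·(-1.1625)+1·(-1.6625)=-4.19375; next y=4/5·(-0.0875)+1/2·(-4.19375)=-2.166875
n=3: y=-2.166875, sp=-1, e=sp−y=1.166875; I=0.004375, D=e−e_prev=2.079375; u=3/2·1.166875+1·0.004375+1·2.079375≈3.834063; next y=4/5·(-2.166875)+1/2·3.834063≈0.183531
n=4: y≈0.183531, sp=-1, e=sp−y≈-1.183531; I≈-1.179156, D=e−e_prev≈-2.350406; u=3/2·(-1.183531)+1·(-1.179156)+1·(-2.350406)≈-5.304859; next y=4/5·0.183531+1/2·(-5.304859)≈-2.505605
n=5: y≈-2.505605, sp=-1, e=sp−y≈1.505605; I≈0.326448, D=e−e_prev≈2.689136; u=3/2·1.505605+1·0.326448+1·2.689136≈5.273991; next y=4/5·(-2.505605)+1/2·5.273991≈0.632512
n=6: y≈0.632512, sp=-1, e=sp−y≈-1.632512; I≈-1.306064, D=e−e_prev≈-3.138117; u=3/2·(-1.632512)+1·(-1.306064)+1·(-3.138117)≈-6.892948; next y=4/5·0.632512+1/2·(-6.892948)≈-2.940464
n=7: y≈-2.940464, sp=-1, e=sp−y≈1.940464; I≈0.634401, D=e−e_prev≈3.572976; u=3/2·1.940464+1·0.634401+1·3.572976≈7.118074; next y=4/5·(-2.940464)+1/2·7.118074≈1.206665
n=8: y≈1.206665, sp=-1, e=sp−y≈-2.206665; I≈-1.572265, D=e−e_prev≈-4.147130; u=3/2·(-2.206665)+1·(-1.572265)+1·(-4.147130)≈-9.029393; next y=4/5·1.206665+1/2·(-9.029393)≈-3.549364
n=9: y≈-3.549364, sp=5, e=sp−y≈8.549364; I≈6.977099, D=e−e_prev≈10.756029; u=3/2·8.549364+1·6.977099+1·10.756029≈30.557175; next y=4/5·(-3.549364)+1/2·30.557175≈12.439096
n=10: y≈12.439096, sp=5, e=sp−y≈-7.439096; I≈-0.461997, D=e−e_prev≈-15.988460; u=3/2·(-7.439096)+1·(-0.461997)+1·(-15.988460)≈-27.609101; next y=4/5·12.439096+1/2·(-27.609101)≈-3.853274
n=11: y≈-3.853274, sp=5, e=sp−y≈8.853274; I≈8.391277, D=e−e_prev≈16.292370; u=3/2·8.853274+1·8.391277+1·16.292370≈37.963557; next y=4/5·(-3.853274)+1/2·37.963557≈15.899160
n=12: y≈15.899160, sp=5, e=sp−y≈-10.899160; I≈-2.507883, D=e−e_prev≈-19.752433; u=3/2·(-10.899160)+1·(-2.507883)+1·(-19.752433)≈-38.609056; next y=4/5·15.899160+1/2·(-38.609056)≈-6.585200
n=13: y≈-6.585200, sp=5, e=sp−y≈11.585200; I≈9.077317, D=e−e_prev≈22.484360; u=3/2·11.585200+1·9.077317+1·22.484360≈48.939477; next y=4/5·(-6.585200)+1/2·48.939477≈19.201579
n=14: y≈19.201579, sp=5, e=sp−y≈-14.201579; I≈-5.124261, D=e−e_prev≈-25.786779; u=3/2·(-14.201579)+1·(-5.124261)+1·(-25.786779)≈-52.213408; next y=4/5·19.201579+1/2·(-52.213408)≈-10.745441

0 -1 -3.500 0.000
1 -1 2.625 -1.750
2 -1 -4.194 -0.088
3 -1 3.834 -2.167
4 -1 -5.305 0.184
5 -1 5.274 -2.506
6 -1 -6.893 0.633
7 -1 7.118 -2.940
8 -1 -9.029 1.207
9 5 30.557 -3.549
10 5 -27.609 12.439
11 5 37.964 -3.853
12 5 -38.609 15.899
13 5 48.939 -6.585
14 5 -52.213 19.202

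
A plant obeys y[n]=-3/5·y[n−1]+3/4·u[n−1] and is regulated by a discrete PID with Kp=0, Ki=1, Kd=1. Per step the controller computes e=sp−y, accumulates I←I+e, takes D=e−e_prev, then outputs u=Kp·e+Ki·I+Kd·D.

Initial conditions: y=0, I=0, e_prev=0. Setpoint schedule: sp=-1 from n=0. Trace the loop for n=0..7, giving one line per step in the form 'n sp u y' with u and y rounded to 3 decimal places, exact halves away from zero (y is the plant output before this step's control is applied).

0 -1 -2.000 0.000
1 -1 1.000 -1.500
2 -1 -6.300 1.650
3 -1 8.930 -5.715
4 -1 -25.403 10.127
5 -1 49.821 -25.128
6 -1 -116.447 52.443
7 -1 250.169 -118.801

(exact arithmetic carried between steps; '≈' marks a value shown rounded to 6 d.p. or computed from one; I and e_prev carry over from the previous line; the table rounds u and y to 3 d.p., halves away from zero)
n=0: y=0, sp=-1, e=sp−y=-1; I=-1, D=e−e_prev=-1; u=0·(-1)+1·(-1)+1·(-1)=-2; next y=-3/5·0+3/4·(-2)=-1.5
n=1: y=-1.5, sp=-1, e=sp−y=0.5; I=-0.5, D=e−e_prev=1.5; u=0·0.5+1·(-0.5)+1·1.5=1; next y=-3/5·(-1.5)+3/4·1=1.65
n=2: y=1.65, sp=-1, e=sp−y=-2.65; I=-3.15, D=e−e_prev=-3.15; u=0·(-2.65)+1·(-3.15)+1·(-3.15)=-6.3; next y=-3/5·1.65+3/4·(-6.3)=-5.715
n=3: y=-5.715, sp=-1, e=sp−y=4.715; I=1.565, D=e−e_prev=7.365; u=0·4.715+1·1.565+1·7.365=8.93; next y=-3/5·(-5.715)+3/4·8.93=10.1265
n=4: y=10.1265, sp=-1, e=sp−y=-11.1265; I=-9.5615, D=e−e_prev=-15.8415; u=0·(-11.1265)+1·(-9.5615)+1·(-15.8415)=-25.403; next y=-3/5·10.1265+3/4·(-25.403)=-25.12815
n=5: y=-25.12815, sp=-1, e=sp−y=24.12815; I=14.56665, D=e−e_prev=35.25465; u=0·24.12815+1·14.56665+1·35.25465=49.8213; next y=-3/5·(-25.12815)+3/4·49.8213=52.442865
n=6: y=52.442865, sp=-1, e=sp−y=-53.442865; I=-38.876215, D=e−e_prev=-77.571015; u=0·(-53.442865)+1·(-38.876215)+1·(-77.571015)=-116.44723; next y=-3/5·52.442865+3/4·(-116.44723)≈-118.801142
n=7: y≈-118.801142, sp=-1, e=sp−y≈117.801142; I≈78.924927, D=e−e_prev≈171.244007; u=0·117.801142+1·78.924927+1·171.244007≈250.168933; next y=-3/5·(-118.801142)+3/4·250.168933≈258.907385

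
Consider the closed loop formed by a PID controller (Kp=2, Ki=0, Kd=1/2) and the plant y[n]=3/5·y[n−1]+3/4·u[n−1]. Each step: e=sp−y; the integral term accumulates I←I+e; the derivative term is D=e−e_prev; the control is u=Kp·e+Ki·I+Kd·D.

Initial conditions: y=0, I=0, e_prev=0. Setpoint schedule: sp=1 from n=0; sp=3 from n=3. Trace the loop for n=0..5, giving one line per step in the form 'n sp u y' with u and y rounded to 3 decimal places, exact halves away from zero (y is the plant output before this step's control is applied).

(exact arithmetic carried between steps; '≈' marks a value shown rounded to 6 d.p. or computed from one; I and e_prev carry over from the previous line; the table rounds u and y to 3 d.p., halves away from zero)
n=0: y=0, sp=1, e=sp−y=1; I=1, D=e−e_prev=1; u=2·1+0·1+1/2·1=2.5; next y=3/5·0+3/4·2.5=1.875
n=1: y=1.875, sp=1, e=sp−y=-0.875; I=0.125, D=e−e_prev=-1.875; u=2·(-0.875)+0·0.125+1/2·(-1.875)=-2.6875; next y=3/5·1.875+3/4·(-2.6875)=-0.890625
n=2: y=-0.890625, sp=1, e=sp−y=1.890625; I=2.015625, D=e−e_prev=2.765625; u=2·1.890625+0·2.015625+1/2·2.765625≈5.164063; next y=3/5·(-0.890625)+3/4·5.164063≈3.338672
n=3: y≈3.338672, sp=3, e=sp−y≈-0.338672; I≈1.676953, D=e−e_prev≈-2.229297; u=2·(-0.338672)+0·1.676953+1/2·(-2.229297)≈-1.791992; next y=3/5·3.338672+3/4·(-1.791992)≈0.659209
n=4: y≈0.659209, sp=3, e=sp−y≈2.340791; I≈4.017744, D=e−e_prev≈2.679463; u=2·2.340791+0·4.017744+1/2·2.679463≈6.021313; next y=3/5·0.659209+3/4·6.021313≈4.911510
n=5: y≈4.911510, sp=3, e=sp−y≈-1.911510; I≈2.106234, D=e−e_prev≈-4.252302; u=2·(-1.911510)+0·2.106234+1/2·(-4.252302)≈-5.949172; next y=3/5·4.911510+3/4·(-5.949172)≈-1.514973

0 1 2.500 0.000
1 1 -2.688 1.875
2 1 5.164 -0.891
3 3 -1.792 3.339
4 3 6.021 0.659
5 3 -5.949 4.912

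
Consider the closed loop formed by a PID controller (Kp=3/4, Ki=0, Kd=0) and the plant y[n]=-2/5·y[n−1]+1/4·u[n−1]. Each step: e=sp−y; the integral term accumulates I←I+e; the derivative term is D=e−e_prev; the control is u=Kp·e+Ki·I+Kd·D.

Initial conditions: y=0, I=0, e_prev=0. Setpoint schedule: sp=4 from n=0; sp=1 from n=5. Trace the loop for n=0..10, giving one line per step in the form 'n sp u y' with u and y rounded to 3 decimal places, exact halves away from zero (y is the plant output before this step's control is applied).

0 4 3.000 0.000
1 4 2.438 0.750
2 4 2.768 0.309
3 4 2.574 0.568
4 4 2.688 0.416
5 1 0.371 0.506
6 1 0.832 -0.109
7 1 0.561 0.252
8 1 0.720 0.040
9 1 0.627 0.164
10 1 0.682 0.091

(exact arithmetic carried between steps; '≈' marks a value shown rounded to 6 d.p. or computed from one; I and e_prev carry over from the previous line; the table rounds u and y to 3 d.p., halves away from zero)
n=0: y=0, sp=4, e=sp−y=4; I=4, D=e−e_prev=4; u=3/4·4+0·4+0·4=3; next y=-2/5·0+1/4·3=0.75
n=1: y=0.75, sp=4, e=sp−y=3.25; I=7.25, D=e−e_prev=-0.75; u=3/4·3.25+0·7.25+0·(-0.75)=2.4375; next y=-2/5·0.75+1/4·2.4375=0.309375
n=2: y=0.309375, sp=4, e=sp−y=3.690625; I=10.940625, D=e−e_prev=0.440625; u=3/4·3.690625+0·10.940625+0·0.440625≈2.767969; next y=-2/5·0.309375+1/4·2.767969≈0.568242
n=3: y≈0.568242, sp=4, e=sp−y≈3.431758; I≈14.372383, D=e−e_prev≈-0.258867; u=3/4·3.431758+0·14.372383+0·(-0.258867)≈2.573818; next y=-2/5·0.568242+1/4·2.573818≈0.416158
n=4: y≈0.416158, sp=4, e=sp−y≈3.583842; I≈17.956225, D=e−e_prev≈0.152084; u=3/4·3.583842+0·17.956225+0·0.152084≈2.687882; next y=-2/5·0.416158+1/4·2.687882≈0.505507
n=5: y≈0.505507, sp=1, e=sp−y≈0.494493; I≈18.450718, D=e−e_prev≈-3.089350; u=3/4·0.494493+0·18.450718+0·(-3.089350)≈0.370869; next y=-2/5·0.505507+1/4·0.370869≈-0.109486
n=6: y≈-0.109486, sp=1, e=sp−y≈1.109486; I≈19.560203, D=e−e_prev≈0.614993; u=3/4·1.109486+0·19.560203+0·0.614993≈0.832114; next y=-2/5·(-0.109486)+1/4·0.832114≈0.251823
n=7: y≈0.251823, sp=1, e=sp−y≈0.748177; I≈20.308381, D=e−e_prev≈-0.361308; u=3/4·0.748177+0·20.308381+0·(-0.361308)≈0.561133; next y=-2/5·0.251823+1/4·0.561133≈0.039554
n=8: y≈0.039554, sp=1, e=sp−y≈0.960446; I≈21.268826, D=e−e_prev≈0.212269; u=3/4·0.960446+0·21.268826+0·0.212269≈0.720334; next y=-2/5·0.039554+1/4·0.720334≈0.164262
n=9: y≈0.164262, sp=1, e=sp−y≈0.835738; I≈22.104564, D=e−e_prev≈-0.124708; u=3/4·0.835738+0·22.104564+0·(-0.124708)≈0.626804; next y=-2/5·0.164262+1/4·0.626804≈0.090996
n=10: y≈0.090996, sp=1, e=sp−y≈0.909004; I≈23.013568, D=e−e_prev≈0.073266; u=3/4·0.909004+0·23.013568+0·0.073266≈0.681753; next y=-2/5·0.090996+1/4·0.681753≈0.134040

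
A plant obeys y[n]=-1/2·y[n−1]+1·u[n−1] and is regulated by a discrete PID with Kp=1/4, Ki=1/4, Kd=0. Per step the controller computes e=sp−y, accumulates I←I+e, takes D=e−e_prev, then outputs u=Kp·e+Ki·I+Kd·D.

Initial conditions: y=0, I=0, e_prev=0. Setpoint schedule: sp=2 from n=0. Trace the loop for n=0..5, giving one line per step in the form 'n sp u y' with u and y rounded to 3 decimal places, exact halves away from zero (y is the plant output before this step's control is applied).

0 2 1.000 0.000
1 2 1.000 1.000
2 2 1.500 0.500
3 2 1.500 1.250
4 2 1.875 0.875
5 2 1.875 1.438

(exact arithmetic carried between steps; '≈' marks a value shown rounded to 6 d.p. or computed from one; I and e_prev carry over from the previous line; the table rounds u and y to 3 d.p., halves away from zero)
n=0: y=0, sp=2, e=sp−y=2; I=2, D=e−e_prev=2; u=1/4·2+1/4·2+0·2=1; next y=-1/2·0+1·1=1
n=1: y=1, sp=2, e=sp−y=1; I=3, D=e−e_prev=-1; u=1/4·1+1/4·3+0·(-1)=1; next y=-1/2·1+1·1=0.5
n=2: y=0.5, sp=2, e=sp−y=1.5; I=4.5, D=e−e_prev=0.5; u=1/4·1.5+1/4·4.5+0·0.5=1.5; next y=-1/2·0.5+1·1.5=1.25
n=3: y=1.25, sp=2, e=sp−y=0.75; I=5.25, D=e−e_prev=-0.75; u=1/4·0.75+1/4·5.25+0·(-0.75)=1.5; next y=-1/2·1.25+1·1.5=0.875
n=4: y=0.875, sp=2, e=sp−y=1.125; I=6.375, D=e−e_prev=0.375; u=1/4·1.125+1/4·6.375+0·0.375=1.875; next y=-1/2·0.875+1·1.875=1.4375
n=5: y=1.4375, sp=2, e=sp−y=0.5625; I=6.9375, D=e−e_prev=-0.5625; u=1/4·0.5625+1/4·6.9375+0·(-0.5625)=1.875; next y=-1/2·1.4375+1·1.875=1.15625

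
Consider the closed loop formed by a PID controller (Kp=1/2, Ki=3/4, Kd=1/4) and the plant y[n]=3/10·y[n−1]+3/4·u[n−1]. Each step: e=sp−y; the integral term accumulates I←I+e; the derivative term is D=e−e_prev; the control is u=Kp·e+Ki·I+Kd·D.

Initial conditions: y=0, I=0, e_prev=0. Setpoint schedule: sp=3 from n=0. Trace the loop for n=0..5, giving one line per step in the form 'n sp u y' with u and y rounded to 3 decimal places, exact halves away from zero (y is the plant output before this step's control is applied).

(exact arithmetic carried between steps; '≈' marks a value shown rounded to 6 d.p. or computed from one; I and e_prev carry over from the previous line; the table rounds u and y to 3 d.p., halves away from zero)
n=0: y=0, sp=3, e=sp−y=3; I=3, D=e−e_prev=3; u=1/2·3+3/4·3+1/4·3=4.5; next y=3/10·0+3/4·4.5=3.375
n=1: y=3.375, sp=3, e=sp−y=-0.375; I=2.625, D=e−e_prev=-3.375; u=1/2·(-0.375)+3/4·2.625+1/4·(-3.375)=0.9375; next y=3/10·3.375+3/4·0.9375=1.715625
n=2: y=1.715625, sp=3, e=sp−y=1.284375; I=3.909375, D=e−e_prev=1.659375; u=1/2·1.284375+3/4·3.909375+1/4·1.659375≈3.989063; next y=3/10·1.715625+3/4·3.989063≈3.506484
n=3: y≈3.506484, sp=3, e=sp−y≈-0.506484; I≈3.402891, D=e−e_prev≈-1.790859; u=1/2·(-0.506484)+3/4·3.402891+1/4·(-1.790859)≈1.851211; next y=3/10·3.506484+3/4·1.851211≈2.440354
n=4: y≈2.440354, sp=3, e=sp−y≈0.559646; I≈3.962537, D=e−e_prev≈1.066131; u=1/2·0.559646+3/4·3.962537+1/4·1.066131≈3.518259; next y=3/10·2.440354+3/4·3.518259≈3.370800
n=5: y≈3.370800, sp=3, e=sp−y≈-0.370800; I≈3.591737, D=e−e_prev≈-0.930447; u=1/2·(-0.370800)+3/4·3.591737+1/4·(-0.930447)≈2.275791; next y=3/10·3.370800+3/4·2.275791≈2.718083

0 3 4.500 0.000
1 3 0.938 3.375
2 3 3.989 1.716
3 3 1.851 3.506
4 3 3.518 2.440
5 3 2.276 3.371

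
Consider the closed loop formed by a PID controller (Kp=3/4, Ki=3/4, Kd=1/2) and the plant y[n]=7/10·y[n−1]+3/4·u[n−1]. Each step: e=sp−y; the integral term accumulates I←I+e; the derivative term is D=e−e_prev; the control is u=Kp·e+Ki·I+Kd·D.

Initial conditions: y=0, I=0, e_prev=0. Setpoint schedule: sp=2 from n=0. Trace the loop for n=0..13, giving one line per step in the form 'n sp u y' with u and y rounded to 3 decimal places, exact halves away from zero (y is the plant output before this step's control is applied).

(exact arithmetic carried between steps; '≈' marks a value shown rounded to 6 d.p. or computed from one; I and e_prev carry over from the previous line; the table rounds u and y to 3 d.p., halves away from zero)
n=0: y=0, sp=2, e=sp−y=2; I=2, D=e−e_prev=2; u=3/4·2+3/4·2+1/2·2=4; next y=7/10·0+3/4·4=3
n=1: y=3, sp=2, e=sp−y=-1; I=1, D=e−e_prev=-3; u=3/4·(-1)+3/4·1+1/2·(-3)=-1.5; next y=7/10·3+3/4·(-1.5)=0.975
n=2: y=0.975, sp=2, e=sp−y=1.025; I=2.025, D=e−e_prev=2.025; u=3/4·1.025+3/4·2.025+1/2·2.025=3.3; next y=7/10·0.975+3/4·3.3=3.1575
n=3: y=3.1575, sp=2, e=sp−y=-1.1575; I=0.8675, D=e−e_prev=-2.1825; u=3/4·(-1.1575)+3/4·0.8675+1/2·(-2.1825)=-1.30875; next y=7/10·3.1575+3/4·(-1.30875)≈1.228688
n=4: y≈1.228688, sp=2, e=sp−y≈0.771313; I≈1.638813, D=e−e_prev≈1.928813; u=3/4·0.771313+3/4·1.638813+1/2·1.928813≈2.772; next y=7/10·1.228688+3/4·2.772≈2.939081
n=5: y≈2.939081, sp=2, e=sp−y≈-0.939081; I≈0.699731, D=e−e_prev≈-1.710394; u=3/4·(-0.939081)+3/4·0.699731+1/2·(-1.710394)≈-1.034709; next y=7/10·2.939081+3/4·(-1.034709)≈1.281325
n=6: y≈1.281325, sp=2, e=sp−y≈0.718675; I≈1.418406, D=e−e_prev≈1.657756; u=3/4·0.718675+3/4·1.418406+1/2·1.657756≈2.431689; next y=7/10·1.281325+3/4·2.431689≈2.720694
n=7: y≈2.720694, sp=2, e=sp−y≈-0.720694; I≈0.697712, D=e−e_prev≈-1.439370; u=3/4·(-0.720694)+3/4·0.697712+1/2·(-1.439370)≈-0.736922; next y=7/10·2.720694+3/4·(-0.736922)≈1.351795
n=8: y≈1.351795, sp=2, e=sp−y≈0.648205; I≈1.345917, D=e−e_prev≈1.368900; u=3/4·0.648205+3/4·1.345917+1/2·1.368900≈2.180041; next y=7/10·1.351795+3/4·2.180041≈2.581287
n=9: y≈2.581287, sp=2, e=sp−y≈-0.581287; I≈0.764630, D=e−e_prev≈-1.229493; u=3/4·(-0.581287)+3/4·0.764630+1/2·(-1.229493)≈-0.477240; next y=7/10·2.581287+3/4·(-0.477240)≈1.448971
n=10: y≈1.448971, sp=2, e=sp−y≈0.551029; I≈1.315658, D=e−e_prev≈1.132316; u=3/4·0.551029+3/4·1.315658+1/2·1.132316≈1.966173; next y=7/10·1.448971+3/4·1.966173≈2.488910
n=11: y≈2.488910, sp=2, e=sp−y≈-0.488910; I≈0.826748, D=e−e_prev≈-1.039938; u=3/4·(-0.488910)+3/4·0.826748+1/2·(-1.039938)≈-0.266590; next y=7/10·2.488910+3/4·(-0.266590)≈1.542294
n=12: y≈1.542294, sp=2, e=sp−y≈0.457706; I≈1.284454, D=e−e_prev≈0.946616; u=3/4·0.457706+3/4·1.284454+1/2·0.946616≈1.779928; next y=7/10·1.542294+3/4·1.779928≈2.414552
n=13: y≈2.414552, sp=2, e=sp−y≈-0.414552; I≈0.869902, D=e−e_prev≈-0.872258; u=3/4·(-0.414552)+3/4·0.869902+1/2·(-0.872258)≈-0.094616; next y=7/10·2.414552+3/4·(-0.094616)≈1.619224

0 2 4.000 0.000
1 2 -1.500 3.000
2 2 3.300 0.975
3 2 -1.309 3.158
4 2 2.772 1.229
5 2 -1.035 2.939
6 2 2.432 1.281
7 2 -0.737 2.721
8 2 2.180 1.352
9 2 -0.477 2.581
10 2 1.966 1.449
11 2 -0.267 2.489
12 2 1.780 1.542
13 2 -0.095 2.415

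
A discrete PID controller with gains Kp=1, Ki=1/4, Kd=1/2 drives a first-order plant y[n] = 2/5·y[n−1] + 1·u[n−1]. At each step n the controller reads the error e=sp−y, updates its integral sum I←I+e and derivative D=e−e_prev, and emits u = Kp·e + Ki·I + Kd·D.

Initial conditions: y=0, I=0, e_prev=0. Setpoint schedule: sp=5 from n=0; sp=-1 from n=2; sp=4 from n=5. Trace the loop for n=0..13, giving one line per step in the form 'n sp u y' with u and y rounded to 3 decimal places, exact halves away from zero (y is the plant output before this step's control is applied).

(exact arithmetic carried between steps; '≈' marks a value shown rounded to 6 d.p. or computed from one; I and e_prev carry over from the previous line; the table rounds u and y to 3 d.p., halves away from zero)
n=0: y=0, sp=5, e=sp−y=5; I=5, D=e−e_prev=5; u=1·5+1/4·5+1/2·5=8.75; next y=2/5·0+1·8.75=8.75
n=1: y=8.75, sp=5, e=sp−y=-3.75; I=1.25, D=e−e_prev=-8.75; u=1·(-3.75)+1/4·1.25+1/2·(-8.75)=-7.8125; next y=2/5·8.75+1·(-7.8125)=-4.3125
n=2: y=-4.3125, sp=-1, e=sp−y=3.3125; I=4.5625, D=e−e_prev=7.0625; u=1·3.3125+1/4·4.5625+1/2·7.0625=7.984375; next y=2/5·(-4.3125)+1·7.984375=6.259375
n=3: y=6.259375, sp=-1, e=sp−y=-7.259375; I=-2.696875, D=e−e_prev=-10.571875; u=1·(-7.259375)+1/4·(-2.696875)+1/2·(-10.571875)≈-13.219531; next y=2/5·6.259375+1·(-13.219531)≈-10.715781
n=4: y≈-10.715781, sp=-1, e=sp−y≈9.715781; I≈7.018906, D=e−e_prev≈16.975156; u=1·9.715781+1/4·7.018906+1/2·16.975156≈19.958086; next y=2/5·(-10.715781)+1·19.958086≈15.671773
n=5: y≈15.671773, sp=4, e=sp−y≈-11.671773; I≈-4.652867, D=e−e_prev≈-21.387555; u=1·(-11.671773)+1/4·(-4.652867)+1/2·(-21.387555)≈-23.528768; next y=2/5·15.671773+1·(-23.528768)≈-17.260058
n=6: y≈-17.260058, sp=4, e=sp−y≈21.260058; I≈16.607191, D=e−e_prev≈32.931832; u=1·21.260058+1/4·16.607191+1/2·32.931832≈41.877772; next y=2/5·(-17.260058)+1·41.877772≈34.973748
n=7: y≈34.973748, sp=4, e=sp−y≈-30.973748; I≈-14.366557, D=e−e_prev≈-52.233807; u=1·(-30.973748)+1/4·(-14.366557)+1/2·(-52.233807)≈-60.682291; next y=2/5·34.973748+1·(-60.682291)≈-46.692792
n=8: y≈-46.692792, sp=4, e=sp−y≈50.692792; I≈36.326234, D=e−e_prev≈81.666540; u=1·50.692792+1/4·36.326234+1/2·81.666540≈100.607621; next y=2/5·(-46.692792)+1·100.607621≈81.930504
n=9: y≈81.930504, sp=4, e=sp−y≈-77.930504; I≈-41.604269, D=e−e_prev≈-128.623296; u=1·(-77.930504)+1/4·(-41.604269)+1/2·(-128.623296)≈-152.643219; next y=2/5·81.930504+1·(-152.643219)≈-119.871017
n=10: y≈-119.871017, sp=4, e=sp−y≈123.871017; I≈82.266748, D=e−e_prev≈201.801521; u=1·123.871017+1/4·82.266748+1/2·201.801521≈245.338465; next y=2/5·(-119.871017)+1·245.338465≈197.390058
n=11: y≈197.390058, sp=4, e=sp−y≈-193.390058; I≈-111.123310, D=e−e_prev≈-317.261076; u=1·(-193.390058)+1/4·(-111.123310)+1/2·(-317.261076)≈-379.801424; next y=2/5·197.390058+1·(-379.801424)≈-300.845400
n=12: y≈-300.845400, sp=4, e=sp−y≈304.845400; I≈193.722090, D=e−e_prev≈498.235458; u=1·304.845400+1/4·193.722090+1/2·498.235458≈602.393652; next y=2/5·(-300.845400)+1·602.393652≈482.055492
n=13: y≈482.055492, sp=4, e=sp−y≈-478.055492; I≈-284.333402, D=e−e_prev≈-782.900892; u=1·(-478.055492)+1/4·(-284.333402)+1/2·(-782.900892)≈-940.589288; next y=2/5·482.055492+1·(-940.589288)≈-747.767092

0 5 8.750 0.000
1 5 -7.813 8.750
2 -1 7.984 -4.313
3 -1 -13.220 6.259
4 -1 19.958 -10.716
5 4 -23.529 15.672
6 4 41.878 -17.260
7 4 -60.682 34.974
8 4 100.608 -46.693
9 4 -152.643 81.931
10 4 245.338 -119.871
11 4 -379.801 197.390
12 4 602.394 -300.845
13 4 -940.589 482.055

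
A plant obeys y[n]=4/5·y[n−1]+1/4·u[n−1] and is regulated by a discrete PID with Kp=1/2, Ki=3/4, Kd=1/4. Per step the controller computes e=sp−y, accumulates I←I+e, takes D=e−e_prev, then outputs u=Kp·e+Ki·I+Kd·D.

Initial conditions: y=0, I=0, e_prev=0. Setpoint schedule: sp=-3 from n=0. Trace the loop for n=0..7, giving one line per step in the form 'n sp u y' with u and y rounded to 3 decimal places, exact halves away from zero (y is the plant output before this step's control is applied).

0 -3 -4.500 0.000
1 -3 -4.313 -1.125
2 -3 -4.720 -1.978
3 -3 -4.523 -2.763
4 -3 -4.030 -3.341
5 -3 -3.410 -3.680
6 -3 -2.810 -3.797
7 -3 -2.327 -3.740

(exact arithmetic carried between steps; '≈' marks a value shown rounded to 6 d.p. or computed from one; I and e_prev carry over from the previous line; the table rounds u and y to 3 d.p., halves away from zero)
n=0: y=0, sp=-3, e=sp−y=-3; I=-3, D=e−e_prev=-3; u=1/2·(-3)+3/4·(-3)+1/4·(-3)=-4.5; next y=4/5·0+1/4·(-4.5)=-1.125
n=1: y=-1.125, sp=-3, e=sp−y=-1.875; I=-4.875, D=e−e_prev=1.125; u=1/2·(-1.875)+3/4·(-4.875)+1/4·1.125=-4.3125; next y=4/5·(-1.125)+1/4·(-4.3125)=-1.978125
n=2: y=-1.978125, sp=-3, e=sp−y=-1.021875; I=-5.896875, D=e−e_prev=0.853125; u=1/2·(-1.021875)+3/4·(-5.896875)+1/4·0.853125≈-4.720313; next y=4/5·(-1.978125)+1/4·(-4.720313)≈-2.762578
n=3: y≈-2.762578, sp=-3, e=sp−y≈-0.237422; I≈-6.134297, D=e−e_prev≈0.784453; u=1/2·(-0.237422)+3/4·(-6.134297)+1/4·0.784453≈-4.523320; next y=4/5·(-2.762578)+1/4·(-4.523320)≈-3.340893
n=4: y≈-3.340893, sp=-3, e=sp−y≈0.340893; I≈-5.793404, D=e−e_prev≈0.578314; u=1/2·0.340893+3/4·(-5.793404)+1/4·0.578314≈-4.030028; next y=4/5·(-3.340893)+1/4·(-4.030028)≈-3.680221
n=5: y≈-3.680221, sp=-3, e=sp−y≈0.680221; I≈-5.113183, D=e−e_prev≈0.339329; u=1/2·0.680221+3/4·(-5.113183)+1/4·0.339329≈-3.409945; next y=4/5·(-3.680221)+1/4·(-3.409945)≈-3.796663
n=6: y≈-3.796663, sp=-3, e=sp−y≈0.796663; I≈-4.316520, D=e−e_prev≈0.116442; u=1/2·0.796663+3/4·(-4.316520)+1/4·0.116442≈-2.809948; next y=4/5·(-3.796663)+1/4·(-2.809948)≈-3.739817
n=7: y≈-3.739817, sp=-3, e=sp−y≈0.739817; I≈-3.576703, D=e−e_prev≈-0.056846; u=1/2·0.739817+3/4·(-3.576703)+1/4·(-0.056846)≈-2.326830; next y=4/5·(-3.739817)+1/4·(-2.326830)≈-3.573561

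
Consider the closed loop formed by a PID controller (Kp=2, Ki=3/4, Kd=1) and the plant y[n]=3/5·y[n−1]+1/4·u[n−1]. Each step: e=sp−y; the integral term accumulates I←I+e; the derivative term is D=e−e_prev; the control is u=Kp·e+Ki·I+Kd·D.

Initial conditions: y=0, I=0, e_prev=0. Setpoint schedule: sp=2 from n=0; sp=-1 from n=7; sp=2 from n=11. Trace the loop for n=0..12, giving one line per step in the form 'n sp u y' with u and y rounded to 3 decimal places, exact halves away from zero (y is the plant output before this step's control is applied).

(exact arithmetic carried between steps; '≈' marks a value shown rounded to 6 d.p. or computed from one; I and e_prev carry over from the previous line; the table rounds u and y to 3 d.p., halves away from zero)
n=0: y=0, sp=2, e=sp−y=2; I=2, D=e−e_prev=2; u=2·2+3/4·2+1·2=7.5; next y=3/5·0+1/4·7.5=1.875
n=1: y=1.875, sp=2, e=sp−y=0.125; I=2.125, D=e−e_prev=-1.875; u=2·0.125+3/4·2.125+1·(-1.875)=-0.03125; next y=3/5·1.875+1/4·(-0.03125)≈1.117188
n=2: y≈1.117188, sp=2, e=sp−y≈0.882813; I≈3.007813, D=e−e_prev≈0.757813; u=2·0.882813+3/4·3.007813+1·0.757813≈4.779297; next y=3/5·1.117188+1/4·4.779297≈1.865137
n=3: y≈1.865137, sp=2, e=sp−y≈0.134863; I≈3.142676, D=e−e_prev≈-0.747949; u=2·0.134863+3/4·3.142676+1·(-0.747949)≈1.878784; next y=3/5·1.865137+1/4·1.878784≈1.588778
n=4: y≈1.588778, sp=2, e=sp−y≈0.411222; I≈3.553898, D=e−e_prev≈0.276359; u=2·0.411222+3/4·3.553898+1·0.276359≈3.764226; next y=3/5·1.588778+1/4·3.764226≈1.894323
n=5: y≈1.894323, sp=2, e=sp−y≈0.105677; I≈3.659574, D=e−e_prev≈-0.305545; u=2·0.105677+3/4·3.659574+1·(-0.305545)≈2.650489; next y=3/5·1.894323+1/4·2.650489≈1.799216
n=6: y≈1.799216, sp=2, e=sp−y≈0.200784; I≈3.860358, D=e−e_prev≈0.095107; u=2·0.200784+3/4·3.860358+1·0.095107≈3.391943; next y=3/5·1.799216+1/4·3.391943≈1.927516
n=7: y≈1.927516, sp=-1, e=sp−y≈-2.927516; I≈0.932843, D=e−e_prev≈-3.128299; u=2·(-2.927516)+3/4·0.932843+1·(-3.128299)≈-8.283698; next y=3/5·1.927516+1/4·(-8.283698)≈-0.914415
n=8: y≈-0.914415, sp=-1, e=sp−y≈-0.085585; I≈0.847258, D=e−e_prev≈2.841931; u=2·(-0.085585)+3/4·0.847258+1·2.841931≈3.306205; next y=3/5·(-0.914415)+1/4·3.306205≈0.277902
n=9: y≈0.277902, sp=-1, e=sp−y≈-1.277902; I≈-0.430644, D=e−e_prev≈-1.192317; u=2·(-1.277902)+3/4·(-0.430644)+1·(-1.192317)≈-4.071104; next y=3/5·0.277902+1/4·(-4.071104)≈-0.851035
n=10: y≈-0.851035, sp=-1, e=sp−y≈-0.148965; I≈-0.579609, D=e−e_prev≈1.128937; u=2·(-0.148965)+3/4·(-0.579609)+1·1.128937≈0.396300; next y=3/5·(-0.851035)+1/4·0.396300≈-0.411546
n=11: y≈-0.411546, sp=2, e=sp−y≈2.411546; I≈1.831937, D=e−e_prev≈2.560511; u=2·2.411546+3/4·1.831937+1·2.560511≈8.757556; next y=3/5·(-0.411546)+1/4·8.757556≈1.942461
n=12: y≈1.942461, sp=2, e=sp−y≈0.057539; I≈1.889475, D=e−e_prev≈-2.354007; u=2·0.057539+3/4·1.889475+1·(-2.354007)≈-0.821823; next y=3/5·1.942461+1/4·(-0.821823)≈0.960021

0 2 7.500 0.000
1 2 -0.031 1.875
2 2 4.779 1.117
3 2 1.879 1.865
4 2 3.764 1.589
5 2 2.650 1.894
6 2 3.392 1.799
7 -1 -8.284 1.928
8 -1 3.306 -0.914
9 -1 -4.071 0.278
10 -1 0.396 -0.851
11 2 8.758 -0.412
12 2 -0.822 1.942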